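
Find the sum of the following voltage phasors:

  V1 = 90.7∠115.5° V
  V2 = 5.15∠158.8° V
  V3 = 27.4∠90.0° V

Step 1 — Convert each phasor to rectangular form:
  V1 = 90.7·(cos(115.5°) + j·sin(115.5°)) = -39.05 + j81.86 V
  V2 = 5.15·(cos(158.8°) + j·sin(158.8°)) = -4.801 + j1.862 V
  V3 = 27.4·(cos(90.0°) + j·sin(90.0°)) = 0 + j27.4 V
Step 2 — Sum components: V_total = -43.85 + j111.1 V.
Step 3 — Convert to polar: |V_total| = 119.5 V, ∠V_total = 111.5°.

V_total = 119.5∠111.5° V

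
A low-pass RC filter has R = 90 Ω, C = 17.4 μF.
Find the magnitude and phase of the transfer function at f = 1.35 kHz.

Step 1 — Angular frequency: ω = 2π·1350 = 8482 rad/s.
Step 2 — Transfer function: H(jω) = 1/(1 + jωRC).
Step 3 — Denominator: 1 + jωRC = 1 + j·8482·90·1.74e-05 = 1 + j13.28.
Step 4 — H = 0.005636 - j0.07486.
Step 5 — Magnitude: |H| = 0.07507 (-22.5 dB); phase: φ = -85.7°.

|H| = 0.07507 (-22.5 dB), φ = -85.7°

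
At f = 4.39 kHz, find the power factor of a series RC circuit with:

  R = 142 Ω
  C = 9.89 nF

Step 1 — Angular frequency: ω = 2π·f = 2π·4390 = 2.758e+04 rad/s.
Step 2 — Component impedances:
  R: Z = R = 142 Ω
  C: Z = 1/(jωC) = -j/(ω·C) = 0 - j3666 Ω
Step 3 — Series combination: Z_total = R + C = 142 - j3666 Ω = 3668∠-87.8° Ω.
Step 4 — Power factor: PF = cos(φ) = Re(Z)/|Z| = 142/3668 = 0.03871.
Step 5 — Type: Im(Z) = -3666 ⇒ leading (phase φ = -87.8°).

PF = 0.03871 (leading, φ = -87.8°)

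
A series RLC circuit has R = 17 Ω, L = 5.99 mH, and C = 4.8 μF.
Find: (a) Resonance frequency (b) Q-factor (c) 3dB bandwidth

Step 1 — Resonance condition Im(Z)=0 gives ω₀ = 1/√(LC).
Step 2 — ω₀ = 1/√(0.00599·4.8e-06) = 5897 rad/s.
Step 3 — f₀ = ω₀/(2π) = 938.6 Hz.
Step 4 — Series Q: Q = ω₀L/R = 5897·0.00599/17 = 2.078.
Step 5 — 3dB bandwidth: Δω = ω₀/Q = 2838 rad/s; BW = Δω/(2π) = 451.7 Hz.

(a) f₀ = 938.6 Hz  (b) Q = 2.078  (c) BW = 451.7 Hz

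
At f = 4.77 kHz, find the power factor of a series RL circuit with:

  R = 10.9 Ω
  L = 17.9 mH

Step 1 — Angular frequency: ω = 2π·f = 2π·4770 = 2.997e+04 rad/s.
Step 2 — Component impedances:
  R: Z = R = 10.9 Ω
  L: Z = jωL = j·2.997e+04·0.0179 = 0 + j536.5 Ω
Step 3 — Series combination: Z_total = R + L = 10.9 + j536.5 Ω = 536.6∠88.8° Ω.
Step 4 — Power factor: PF = cos(φ) = Re(Z)/|Z| = 10.9/536.6 = 0.02031.
Step 5 — Type: Im(Z) = 536.5 ⇒ lagging (phase φ = 88.8°).

PF = 0.02031 (lagging, φ = 88.8°)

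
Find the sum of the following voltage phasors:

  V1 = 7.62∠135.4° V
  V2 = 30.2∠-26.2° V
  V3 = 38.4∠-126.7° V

Step 1 — Convert each phasor to rectangular form:
  V1 = 7.62·(cos(135.4°) + j·sin(135.4°)) = -5.426 + j5.35 V
  V2 = 30.2·(cos(-26.2°) + j·sin(-26.2°)) = 27.1 - j13.33 V
  V3 = 38.4·(cos(-126.7°) + j·sin(-126.7°)) = -22.95 - j30.79 V
Step 2 — Sum components: V_total = -1.277 - j38.77 V.
Step 3 — Convert to polar: |V_total| = 38.79 V, ∠V_total = -91.9°.

V_total = 38.79∠-91.9° V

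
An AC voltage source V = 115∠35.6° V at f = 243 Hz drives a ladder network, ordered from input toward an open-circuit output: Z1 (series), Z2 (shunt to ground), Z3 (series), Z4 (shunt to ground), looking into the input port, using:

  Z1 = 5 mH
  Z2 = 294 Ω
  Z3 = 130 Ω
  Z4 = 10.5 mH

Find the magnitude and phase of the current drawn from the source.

Step 1 — Angular frequency: ω = 2π·f = 2π·243 = 1527 rad/s.
Step 2 — Component impedances:
  Z1: Z = jωL = j·1527·0.005 = 0 + j7.634 Ω
  Z2: Z = R = 294 Ω
  Z3: Z = R = 130 Ω
  Z4: Z = jωL = j·1527·0.0105 = 0 + j16.03 Ω
Step 3 — Ladder network (open output): work backward from the far end, alternating series and parallel combinations. Z_in = 90.43 + j15.33 Ω = 91.72∠9.6° Ω.
Step 4 — Source phasor: V = 115∠35.6° V = 93.51 + j66.94 V.
Step 5 — Ohm's law: I = V / Z_total = (93.51 + j66.94) / (90.43 + j15.33) = 1.127 + j0.5492 A.
Step 6 — Convert to polar: |I| = 1.254 A, ∠I = 26.0°.

I = 1.254∠26.0° A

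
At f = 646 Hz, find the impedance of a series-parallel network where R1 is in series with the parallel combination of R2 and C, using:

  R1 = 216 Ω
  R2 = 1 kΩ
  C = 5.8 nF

Step 1 — Angular frequency: ω = 2π·f = 2π·646 = 4059 rad/s.
Step 2 — Component impedances:
  R1: Z = R = 216 Ω
  R2: Z = R = 1000 Ω
  C: Z = 1/(jωC) = -j/(ω·C) = 0 - j4.248e+04 Ω
Step 3 — Parallel branch: R2 || C = 1/(1/R2 + 1/C) = 999.4 - j23.53 Ω.
Step 4 — Series with R1: Z_total = R1 + (R2 || C) = 1215 - j23.53 Ω = 1216∠-1.1° Ω.

Z = 1215 - j23.53 Ω = 1216∠-1.1° Ω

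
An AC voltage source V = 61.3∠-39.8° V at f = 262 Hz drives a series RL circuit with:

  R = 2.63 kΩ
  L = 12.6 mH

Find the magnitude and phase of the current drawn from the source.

Step 1 — Angular frequency: ω = 2π·f = 2π·262 = 1646 rad/s.
Step 2 — Component impedances:
  R: Z = R = 2630 Ω
  L: Z = jωL = j·1646·0.0126 = 0 + j20.74 Ω
Step 3 — Series combination: Z_total = R + L = 2630 + j20.74 Ω = 2630∠0.5° Ω.
Step 4 — Source phasor: V = 61.3∠-39.8° V = 47.1 - j39.24 V.
Step 5 — Ohm's law: I = V / Z_total = (47.1 - j39.24) / (2630 + j20.74) = 0.01779 - j0.01506 A.
Step 6 — Convert to polar: |I| = 0.02331 A, ∠I = -40.3°.

I = 0.02331∠-40.3° A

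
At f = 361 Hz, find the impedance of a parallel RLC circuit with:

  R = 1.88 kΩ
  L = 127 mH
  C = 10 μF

Step 1 — Angular frequency: ω = 2π·f = 2π·361 = 2268 rad/s.
Step 2 — Component impedances:
  R: Z = R = 1880 Ω
  L: Z = jωL = j·2268·0.127 = 0 + j288.1 Ω
  C: Z = 1/(jωC) = -j/(ω·C) = 0 - j44.09 Ω
Step 3 — Parallel combination: 1/Z_total = 1/R + 1/L + 1/C; Z_total = 1.44 - j52.01 Ω = 52.03∠-88.4° Ω.

Z = 1.44 - j52.01 Ω = 52.03∠-88.4° Ω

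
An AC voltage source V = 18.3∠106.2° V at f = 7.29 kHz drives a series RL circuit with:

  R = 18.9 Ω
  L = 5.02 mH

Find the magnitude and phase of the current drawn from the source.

Step 1 — Angular frequency: ω = 2π·f = 2π·7290 = 4.58e+04 rad/s.
Step 2 — Component impedances:
  R: Z = R = 18.9 Ω
  L: Z = jωL = j·4.58e+04·0.00502 = 0 + j229.9 Ω
Step 3 — Series combination: Z_total = R + L = 18.9 + j229.9 Ω = 230.7∠85.3° Ω.
Step 4 — Source phasor: V = 18.3∠106.2° V = -5.106 + j17.57 V.
Step 5 — Ohm's law: I = V / Z_total = (-5.106 + j17.57) / (18.9 + j229.9) = 0.0741 + j0.02829 A.
Step 6 — Convert to polar: |I| = 0.07932 A, ∠I = 20.9°.

I = 0.07932∠20.9° A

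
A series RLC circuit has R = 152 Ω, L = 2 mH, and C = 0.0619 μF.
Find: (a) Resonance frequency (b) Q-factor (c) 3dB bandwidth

Step 1 — Resonance condition Im(Z)=0 gives ω₀ = 1/√(LC).
Step 2 — ω₀ = 1/√(0.002·6.19e-08) = 8.988e+04 rad/s.
Step 3 — f₀ = ω₀/(2π) = 1.43e+04 Hz.
Step 4 — Series Q: Q = ω₀L/R = 8.988e+04·0.002/152 = 1.183.
Step 5 — 3dB bandwidth: Δω = ω₀/Q = 7.6e+04 rad/s; BW = Δω/(2π) = 1.21e+04 Hz.

(a) f₀ = 1.43e+04 Hz  (b) Q = 1.183  (c) BW = 1.21e+04 Hz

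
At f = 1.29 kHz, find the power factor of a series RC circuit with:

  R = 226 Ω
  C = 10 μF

Step 1 — Angular frequency: ω = 2π·f = 2π·1290 = 8105 rad/s.
Step 2 — Component impedances:
  R: Z = R = 226 Ω
  C: Z = 1/(jωC) = -j/(ω·C) = 0 - j12.34 Ω
Step 3 — Series combination: Z_total = R + C = 226 - j12.34 Ω = 226.3∠-3.1° Ω.
Step 4 — Power factor: PF = cos(φ) = Re(Z)/|Z| = 226/226.34 = 0.9985.
Step 5 — Type: Im(Z) = -12.34 ⇒ leading (phase φ = -3.1°).

PF = 0.9985 (leading, φ = -3.1°)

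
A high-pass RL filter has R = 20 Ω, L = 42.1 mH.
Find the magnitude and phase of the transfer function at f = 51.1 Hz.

Step 1 — Angular frequency: ω = 2π·51.1 = 321.1 rad/s.
Step 2 — Transfer function: H(jω) = jωL/(R + jωL).
Step 3 — Numerator jωL = j·13.52; denominator R + jωL = 20 + j13.52.
Step 4 — H = 0.3136 + j0.4639.
Step 5 — Magnitude: |H| = 0.56 (-5.0 dB); phase: φ = 55.9°.

|H| = 0.56 (-5.0 dB), φ = 55.9°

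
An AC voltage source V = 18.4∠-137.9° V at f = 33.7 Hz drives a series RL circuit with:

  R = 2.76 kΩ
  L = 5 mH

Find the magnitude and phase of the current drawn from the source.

Step 1 — Angular frequency: ω = 2π·f = 2π·33.7 = 211.7 rad/s.
Step 2 — Component impedances:
  R: Z = R = 2760 Ω
  L: Z = jωL = j·211.7·0.005 = 0 + j1.059 Ω
Step 3 — Series combination: Z_total = R + L = 2760 + j1.059 Ω = 2760∠0.0° Ω.
Step 4 — Source phasor: V = 18.4∠-137.9° V = -13.65 - j12.34 V.
Step 5 — Ohm's law: I = V / Z_total = (-13.65 - j12.34) / (2760 + j1.059) = -0.004948 - j0.004468 A.
Step 6 — Convert to polar: |I| = 0.006667 A, ∠I = -137.9°.

I = 0.006667∠-137.9° A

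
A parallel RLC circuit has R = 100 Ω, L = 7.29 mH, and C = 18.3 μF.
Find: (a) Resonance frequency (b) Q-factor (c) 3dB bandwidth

Step 1 — Resonance: ω₀ = 1/√(LC) = 1/√(0.00729·1.83e-05) = 2738 rad/s.
Step 2 — f₀ = ω₀/(2π) = 435.7 Hz.
Step 3 — Parallel Q: Q = R/(ω₀L) = 100/(2738·0.00729) = 5.01.
Step 4 — Bandwidth: Δω = ω₀/Q = 546.4 rad/s; BW = Δω/(2π) = 86.97 Hz.

(a) f₀ = 435.7 Hz  (b) Q = 5.01  (c) BW = 86.97 Hz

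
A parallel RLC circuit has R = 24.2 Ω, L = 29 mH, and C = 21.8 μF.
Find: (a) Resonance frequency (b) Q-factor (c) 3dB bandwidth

Step 1 — Resonance: ω₀ = 1/√(LC) = 1/√(0.029·2.18e-05) = 1258 rad/s.
Step 2 — f₀ = ω₀/(2π) = 200.2 Hz.
Step 3 — Parallel Q: Q = R/(ω₀L) = 24.2/(1258·0.029) = 0.6635.
Step 4 — Bandwidth: Δω = ω₀/Q = 1896 rad/s; BW = Δω/(2π) = 301.7 Hz.

(a) f₀ = 200.2 Hz  (b) Q = 0.6635  (c) BW = 301.7 Hz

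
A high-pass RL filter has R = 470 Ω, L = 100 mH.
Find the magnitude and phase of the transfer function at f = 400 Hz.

Step 1 — Angular frequency: ω = 2π·400 = 2513 rad/s.
Step 2 — Transfer function: H(jω) = jωL/(R + jωL).
Step 3 — Numerator jωL = j·251.3; denominator R + jωL = 470 + j251.3.
Step 4 — H = 0.2224 + j0.4158.
Step 5 — Magnitude: |H| = 0.4716 (-6.5 dB); phase: φ = 61.9°.

|H| = 0.4716 (-6.5 dB), φ = 61.9°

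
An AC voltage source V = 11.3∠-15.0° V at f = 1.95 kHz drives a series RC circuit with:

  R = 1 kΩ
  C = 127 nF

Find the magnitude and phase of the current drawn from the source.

Step 1 — Angular frequency: ω = 2π·f = 2π·1950 = 1.225e+04 rad/s.
Step 2 — Component impedances:
  R: Z = R = 1000 Ω
  C: Z = 1/(jωC) = -j/(ω·C) = 0 - j642.7 Ω
Step 3 — Series combination: Z_total = R + C = 1000 - j642.7 Ω = 1189∠-32.7° Ω.
Step 4 — Source phasor: V = 11.3∠-15.0° V = 10.91 - j2.925 V.
Step 5 — Ohm's law: I = V / Z_total = (10.91 - j2.925) / (1000 - j642.7) = 0.009055 + j0.002894 A.
Step 6 — Convert to polar: |I| = 0.009506 A, ∠I = 17.7°.

I = 0.009506∠17.7° A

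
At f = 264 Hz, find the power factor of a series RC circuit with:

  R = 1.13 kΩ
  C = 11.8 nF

Step 1 — Angular frequency: ω = 2π·f = 2π·264 = 1659 rad/s.
Step 2 — Component impedances:
  R: Z = R = 1130 Ω
  C: Z = 1/(jωC) = -j/(ω·C) = 0 - j5.109e+04 Ω
Step 3 — Series combination: Z_total = R + C = 1130 - j5.109e+04 Ω = 5.11e+04∠-88.7° Ω.
Step 4 — Power factor: PF = cos(φ) = Re(Z)/|Z| = 1130/5.11e+04 = 0.02211.
Step 5 — Type: Im(Z) = -5.109e+04 ⇒ leading (phase φ = -88.7°).

PF = 0.02211 (leading, φ = -88.7°)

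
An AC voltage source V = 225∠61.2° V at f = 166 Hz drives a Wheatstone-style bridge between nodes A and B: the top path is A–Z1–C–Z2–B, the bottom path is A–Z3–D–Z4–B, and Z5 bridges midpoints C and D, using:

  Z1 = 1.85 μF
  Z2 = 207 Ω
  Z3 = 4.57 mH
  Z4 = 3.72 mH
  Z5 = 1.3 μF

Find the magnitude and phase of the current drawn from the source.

Step 1 — Angular frequency: ω = 2π·f = 2π·166 = 1043 rad/s.
Step 2 — Component impedances:
  Z1: Z = 1/(jωC) = -j/(ω·C) = 0 - j518.3 Ω
  Z2: Z = R = 207 Ω
  Z3: Z = jωL = j·1043·0.00457 = 0 + j4.767 Ω
  Z4: Z = jωL = j·1043·0.00372 = 0 + j3.88 Ω
  Z5: Z = 1/(jωC) = -j/(ω·C) = 0 - j737.5 Ω
Step 3 — Bridge requires nodal analysis (the Z5 bridge couples midpoints C and D, so the two paths cannot be reduced to a simple series/parallel combination). Setting node B to ground and injecting 1 A at node A, the 3-node admittance system at A, C, D solves to V_A = Z_AB = 0.07011 + j8.766 Ω = 8.766∠89.5° Ω.
Step 4 — Source phasor: V = 225∠61.2° V = 108.4 + j197.2 V.
Step 5 — Ohm's law: I = V / Z_total = (108.4 + j197.2) / (0.07011 + j8.766) = 22.59 - j12.18 A.
Step 6 — Convert to polar: |I| = 25.67 A, ∠I = -28.3°.

I = 25.67∠-28.3° A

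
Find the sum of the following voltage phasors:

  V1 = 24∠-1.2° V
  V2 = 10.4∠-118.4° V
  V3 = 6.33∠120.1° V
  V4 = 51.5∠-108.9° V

Step 1 — Convert each phasor to rectangular form:
  V1 = 24·(cos(-1.2°) + j·sin(-1.2°)) = 23.99 - j0.5026 V
  V2 = 10.4·(cos(-118.4°) + j·sin(-118.4°)) = -4.946 - j9.148 V
  V3 = 6.33·(cos(120.1°) + j·sin(120.1°)) = -3.175 + j5.476 V
  V4 = 51.5·(cos(-108.9°) + j·sin(-108.9°)) = -16.68 - j48.72 V
Step 2 — Sum components: V_total = -0.8081 - j52.9 V.
Step 3 — Convert to polar: |V_total| = 52.9 V, ∠V_total = -90.9°.

V_total = 52.9∠-90.9° V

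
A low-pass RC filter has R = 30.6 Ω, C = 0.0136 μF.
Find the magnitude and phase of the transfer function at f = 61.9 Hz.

Step 1 — Angular frequency: ω = 2π·61.9 = 388.9 rad/s.
Step 2 — Transfer function: H(jω) = 1/(1 + jωRC).
Step 3 — Denominator: 1 + jωRC = 1 + j·388.9·30.6·1.36e-08 = 1 + j0.0001619.
Step 4 — H = 1 - j0.0001619.
Step 5 — Magnitude: |H| = 1 (-0.0 dB); phase: φ = -0.0°.

|H| = 1 (-0.0 dB), φ = -0.0°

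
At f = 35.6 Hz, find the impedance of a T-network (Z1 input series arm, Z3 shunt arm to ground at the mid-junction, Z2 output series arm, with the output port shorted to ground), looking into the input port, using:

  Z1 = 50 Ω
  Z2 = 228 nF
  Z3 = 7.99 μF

Step 1 — Angular frequency: ω = 2π·f = 2π·35.6 = 223.7 rad/s.
Step 2 — Component impedances:
  Z1: Z = R = 50 Ω
  Z2: Z = 1/(jωC) = -j/(ω·C) = 0 - j1.961e+04 Ω
  Z3: Z = 1/(jωC) = -j/(ω·C) = 0 - j559.5 Ω
Step 3 — With the output port shorted to ground, the output series arm Z2 runs from the junction to ground; the shunt arm Z3 also runs from the junction to ground. They appear in parallel: Z3 || Z2 = 0 - j544 Ω.
Step 4 — Series with input arm Z1: Z_in = Z1 + (Z3 || Z2) = 50 - j544 Ω = 546.3∠-84.7° Ω.

Z = 50 - j544 Ω = 546.3∠-84.7° Ω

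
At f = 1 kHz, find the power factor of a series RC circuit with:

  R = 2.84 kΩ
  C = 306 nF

Step 1 — Angular frequency: ω = 2π·f = 2π·1000 = 6283 rad/s.
Step 2 — Component impedances:
  R: Z = R = 2840 Ω
  C: Z = 1/(jωC) = -j/(ω·C) = 0 - j520.1 Ω
Step 3 — Series combination: Z_total = R + C = 2840 - j520.1 Ω = 2887∠-10.4° Ω.
Step 4 — Power factor: PF = cos(φ) = Re(Z)/|Z| = 2840/2887.23 = 0.9836.
Step 5 — Type: Im(Z) = -520.1 ⇒ leading (phase φ = -10.4°).

PF = 0.9836 (leading, φ = -10.4°)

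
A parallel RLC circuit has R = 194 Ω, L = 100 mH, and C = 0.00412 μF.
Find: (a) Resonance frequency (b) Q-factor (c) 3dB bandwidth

Step 1 — Resonance: ω₀ = 1/√(LC) = 1/√(0.1·4.12e-09) = 4.927e+04 rad/s.
Step 2 — f₀ = ω₀/(2π) = 7841 Hz.
Step 3 — Parallel Q: Q = R/(ω₀L) = 194/(4.927e+04·0.1) = 0.03938.
Step 4 — Bandwidth: Δω = ω₀/Q = 1.251e+06 rad/s; BW = Δω/(2π) = 1.991e+05 Hz.

(a) f₀ = 7841 Hz  (b) Q = 0.03938  (c) BW = 1.991e+05 Hz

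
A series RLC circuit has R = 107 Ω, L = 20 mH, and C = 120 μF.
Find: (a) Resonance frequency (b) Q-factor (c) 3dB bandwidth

Step 1 — Resonance: ω₀ = 1/√(LC) = 1/√(0.02·0.00012) = 645.5 rad/s.
Step 2 — f₀ = ω₀/(2π) = 102.7 Hz.
Step 3 — Series Q: Q = ω₀L/R = 645.5·0.02/107 = 0.1207.
Step 4 — Bandwidth: Δω = ω₀/Q = 5350 rad/s; BW = Δω/(2π) = 851.5 Hz.

(a) f₀ = 102.7 Hz  (b) Q = 0.1207  (c) BW = 851.5 Hz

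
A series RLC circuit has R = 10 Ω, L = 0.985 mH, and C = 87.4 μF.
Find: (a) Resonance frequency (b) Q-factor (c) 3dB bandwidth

Step 1 — Resonance: ω₀ = 1/√(LC) = 1/√(0.000985·8.74e-05) = 3408 rad/s.
Step 2 — f₀ = ω₀/(2π) = 542.4 Hz.
Step 3 — Series Q: Q = ω₀L/R = 3408·0.000985/10 = 0.3357.
Step 4 — Bandwidth: Δω = ω₀/Q = 1.015e+04 rad/s; BW = Δω/(2π) = 1616 Hz.

(a) f₀ = 542.4 Hz  (b) Q = 0.3357  (c) BW = 1616 Hz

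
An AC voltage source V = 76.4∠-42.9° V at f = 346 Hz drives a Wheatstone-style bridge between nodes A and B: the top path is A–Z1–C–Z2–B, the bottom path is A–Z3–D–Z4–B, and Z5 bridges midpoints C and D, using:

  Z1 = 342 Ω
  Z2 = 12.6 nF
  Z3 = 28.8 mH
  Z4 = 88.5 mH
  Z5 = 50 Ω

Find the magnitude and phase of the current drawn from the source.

Step 1 — Angular frequency: ω = 2π·f = 2π·346 = 2174 rad/s.
Step 2 — Component impedances:
  Z1: Z = R = 342 Ω
  Z2: Z = 1/(jωC) = -j/(ω·C) = 0 - j3.651e+04 Ω
  Z3: Z = jωL = j·2174·0.0288 = 0 + j62.61 Ω
  Z4: Z = jωL = j·2174·0.0885 = 0 + j192.4 Ω
  Z5: Z = R = 50 Ω
Step 3 — Bridge requires nodal analysis (the Z5 bridge couples midpoints C and D, so the two paths cannot be reduced to a simple series/parallel combination). Setting node B to ground and injecting 1 A at node A, the 3-node admittance system at A, C, D solves to V_A = Z_AB = 9.767 + j254.6 Ω = 254.7∠87.8° Ω.
Step 4 — Source phasor: V = 76.4∠-42.9° V = 55.97 - j52.01 V.
Step 5 — Ohm's law: I = V / Z_total = (55.97 - j52.01) / (9.767 + j254.6) = -0.1956 - j0.2274 A.
Step 6 — Convert to polar: |I| = 0.2999 A, ∠I = -130.7°.

I = 0.2999∠-130.7° A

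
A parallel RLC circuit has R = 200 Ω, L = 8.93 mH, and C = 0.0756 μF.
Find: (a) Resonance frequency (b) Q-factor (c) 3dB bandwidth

Step 1 — Resonance: ω₀ = 1/√(LC) = 1/√(0.00893·7.56e-08) = 3.849e+04 rad/s.
Step 2 — f₀ = ω₀/(2π) = 6125 Hz.
Step 3 — Parallel Q: Q = R/(ω₀L) = 200/(3.849e+04·0.00893) = 0.5819.
Step 4 — Bandwidth: Δω = ω₀/Q = 6.614e+04 rad/s; BW = Δω/(2π) = 1.053e+04 Hz.

(a) f₀ = 6125 Hz  (b) Q = 0.5819  (c) BW = 1.053e+04 Hz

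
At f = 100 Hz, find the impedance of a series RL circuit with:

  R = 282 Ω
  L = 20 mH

Step 1 — Angular frequency: ω = 2π·f = 2π·100 = 628.3 rad/s.
Step 2 — Component impedances:
  R: Z = R = 282 Ω
  L: Z = jωL = j·628.3·0.02 = 0 + j12.57 Ω
Step 3 — Series combination: Z_total = R + L = 282 + j12.57 Ω = 282.3∠2.6° Ω.

Z = 282 + j12.57 Ω = 282.3∠2.6° Ω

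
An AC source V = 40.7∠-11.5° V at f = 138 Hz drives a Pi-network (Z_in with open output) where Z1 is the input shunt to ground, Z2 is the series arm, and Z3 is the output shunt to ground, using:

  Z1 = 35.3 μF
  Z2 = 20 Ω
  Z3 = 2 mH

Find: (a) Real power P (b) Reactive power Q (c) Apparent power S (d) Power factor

Step 1 — Angular frequency: ω = 2π·f = 2π·138 = 867.1 rad/s.
Step 2 — Component impedances:
  Z1: Z = 1/(jωC) = -j/(ω·C) = 0 - j32.67 Ω
  Z2: Z = R = 20 Ω
  Z3: Z = jωL = j·867.1·0.002 = 0 + j1.734 Ω
Step 3 — With open output, the series arm Z2 and the output shunt Z3 appear in series to ground: Z2 + Z3 = 20 + j1.734 Ω.
Step 4 — Parallel with input shunt Z1: Z_in = Z1 || (Z2 + Z3) = 15.73 - j8.338 Ω = 17.8∠-27.9° Ω.
Step 5 — Source phasor: V = 40.7∠-11.5° V = 39.88 - j8.114 V.
Step 6 — Current: I = V / Z = 2.193 + j0.6464 A = 2.286∠16.4° A.
Step 7 — Complex power: S = V·I* = 82.21 - j43.57 VA.
Step 8 — Real power: P = Re(S) = 82.21 W.
Step 9 — Reactive power: Q = Im(S) = -43.57 VAR.
Step 10 — Apparent power: |S| = 93.04 VA.
Step 11 — Power factor: PF = P/|S| = 0.8836 (leading).

(a) P = 82.21 W  (b) Q = -43.57 VAR  (c) S = 93.04 VA  (d) PF = 0.8836 (leading)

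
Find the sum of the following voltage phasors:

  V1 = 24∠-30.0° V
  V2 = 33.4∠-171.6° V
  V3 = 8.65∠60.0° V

Step 1 — Convert each phasor to rectangular form:
  V1 = 24·(cos(-30.0°) + j·sin(-30.0°)) = 20.78 - j12 V
  V2 = 33.4·(cos(-171.6°) + j·sin(-171.6°)) = -33.04 - j4.879 V
  V3 = 8.65·(cos(60.0°) + j·sin(60.0°)) = 4.325 + j7.491 V
Step 2 — Sum components: V_total = -7.932 - j9.388 V.
Step 3 — Convert to polar: |V_total| = 12.29 V, ∠V_total = -130.2°.

V_total = 12.29∠-130.2° V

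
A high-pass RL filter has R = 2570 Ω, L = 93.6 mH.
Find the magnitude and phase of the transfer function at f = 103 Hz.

Step 1 — Angular frequency: ω = 2π·103 = 647.2 rad/s.
Step 2 — Transfer function: H(jω) = jωL/(R + jωL).
Step 3 — Numerator jωL = j·60.57; denominator R + jωL = 2570 + j60.57.
Step 4 — H = 0.0005552 + j0.02356.
Step 5 — Magnitude: |H| = 0.02356 (-32.6 dB); phase: φ = 88.6°.

|H| = 0.02356 (-32.6 dB), φ = 88.6°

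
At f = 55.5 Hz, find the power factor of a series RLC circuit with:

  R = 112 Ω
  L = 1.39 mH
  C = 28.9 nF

Step 1 — Angular frequency: ω = 2π·f = 2π·55.5 = 348.7 rad/s.
Step 2 — Component impedances:
  R: Z = R = 112 Ω
  L: Z = jωL = j·348.7·0.00139 = 0 + j0.4847 Ω
  C: Z = 1/(jωC) = -j/(ω·C) = 0 - j9.923e+04 Ω
Step 3 — Series combination: Z_total = R + L + C = 112 - j9.923e+04 Ω = 9.923e+04∠-89.9° Ω.
Step 4 — Power factor: PF = cos(φ) = Re(Z)/|Z| = 112/9.923e+04 = 0.001129.
Step 5 — Type: Im(Z) = -9.923e+04 ⇒ leading (phase φ = -89.9°).

PF = 0.001129 (leading, φ = -89.9°)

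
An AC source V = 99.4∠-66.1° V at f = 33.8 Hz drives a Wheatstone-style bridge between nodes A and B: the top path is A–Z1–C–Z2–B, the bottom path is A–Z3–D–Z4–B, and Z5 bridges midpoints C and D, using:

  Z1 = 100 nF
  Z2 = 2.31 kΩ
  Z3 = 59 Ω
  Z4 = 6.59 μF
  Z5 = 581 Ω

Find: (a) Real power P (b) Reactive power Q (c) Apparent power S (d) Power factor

Step 1 — Angular frequency: ω = 2π·f = 2π·33.8 = 212.4 rad/s.
Step 2 — Component impedances:
  Z1: Z = 1/(jωC) = -j/(ω·C) = 0 - j4.709e+04 Ω
  Z2: Z = R = 2310 Ω
  Z3: Z = R = 59 Ω
  Z4: Z = 1/(jωC) = -j/(ω·C) = 0 - j714.5 Ω
  Z5: Z = R = 581 Ω
Step 3 — Bridge requires nodal analysis (the Z5 bridge couples midpoints C and D, so the two paths cannot be reduced to a simple series/parallel combination). Setting node B to ground and injecting 1 A at node A, the 3-node admittance system at A, C, D solves to V_A = Z_AB = 224.9 - j673.2 Ω = 709.8∠-71.5° Ω.
Step 4 — Source phasor: V = 99.4∠-66.1° V = 40.27 - j90.88 V.
Step 5 — Current: I = V / Z = 0.1394 + j0.01324 A = 0.14∠5.4° A.
Step 6 — Complex power: S = V·I* = 4.411 - j13.2 VA.
Step 7 — Real power: P = Re(S) = 4.411 W.
Step 8 — Reactive power: Q = Im(S) = -13.2 VAR.
Step 9 — Apparent power: |S| = 13.92 VA.
Step 10 — Power factor: PF = P/|S| = 0.3169 (leading).

(a) P = 4.411 W  (b) Q = -13.2 VAR  (c) S = 13.92 VA  (d) PF = 0.3169 (leading)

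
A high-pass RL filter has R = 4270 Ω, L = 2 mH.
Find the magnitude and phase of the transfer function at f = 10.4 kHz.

Step 1 — Angular frequency: ω = 2π·1.04e+04 = 6.535e+04 rad/s.
Step 2 — Transfer function: H(jω) = jωL/(R + jωL).
Step 3 — Numerator jωL = j·130.7; denominator R + jωL = 4270 + j130.7.
Step 4 — H = 0.0009359 + j0.03058.
Step 5 — Magnitude: |H| = 0.03059 (-30.3 dB); phase: φ = 88.2°.

|H| = 0.03059 (-30.3 dB), φ = 88.2°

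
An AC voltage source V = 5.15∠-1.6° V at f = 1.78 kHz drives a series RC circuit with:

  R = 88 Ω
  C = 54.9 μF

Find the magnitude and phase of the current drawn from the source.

Step 1 — Angular frequency: ω = 2π·f = 2π·1780 = 1.118e+04 rad/s.
Step 2 — Component impedances:
  R: Z = R = 88 Ω
  C: Z = 1/(jωC) = -j/(ω·C) = 0 - j1.629 Ω
Step 3 — Series combination: Z_total = R + C = 88 - j1.629 Ω = 88.02∠-1.1° Ω.
Step 4 — Source phasor: V = 5.15∠-1.6° V = 5.148 - j0.1438 V.
Step 5 — Ohm's law: I = V / Z_total = (5.148 - j0.1438) / (88 - j1.629) = 0.05851 - j0.0005512 A.
Step 6 — Convert to polar: |I| = 0.05851 A, ∠I = -0.5°.

I = 0.05851∠-0.5° A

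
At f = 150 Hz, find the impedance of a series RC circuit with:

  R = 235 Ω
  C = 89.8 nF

Step 1 — Angular frequency: ω = 2π·f = 2π·150 = 942.5 rad/s.
Step 2 — Component impedances:
  R: Z = R = 235 Ω
  C: Z = 1/(jωC) = -j/(ω·C) = 0 - j1.182e+04 Ω
Step 3 — Series combination: Z_total = R + C = 235 - j1.182e+04 Ω = 1.182e+04∠-88.9° Ω.

Z = 235 - j1.182e+04 Ω = 1.182e+04∠-88.9° Ω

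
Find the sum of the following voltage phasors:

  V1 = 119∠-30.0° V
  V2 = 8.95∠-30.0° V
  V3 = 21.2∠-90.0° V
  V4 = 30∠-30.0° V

Step 1 — Convert each phasor to rectangular form:
  V1 = 119·(cos(-30.0°) + j·sin(-30.0°)) = 103.1 - j59.5 V
  V2 = 8.95·(cos(-30.0°) + j·sin(-30.0°)) = 7.751 - j4.475 V
  V3 = 21.2·(cos(-90.0°) + j·sin(-90.0°)) = 0 - j21.2 V
  V4 = 30·(cos(-30.0°) + j·sin(-30.0°)) = 25.98 - j15 V
Step 2 — Sum components: V_total = 136.8 - j100.2 V.
Step 3 — Convert to polar: |V_total| = 169.5 V, ∠V_total = -36.2°.

V_total = 169.5∠-36.2° V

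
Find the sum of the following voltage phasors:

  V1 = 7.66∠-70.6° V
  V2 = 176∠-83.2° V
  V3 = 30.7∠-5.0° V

Step 1 — Convert each phasor to rectangular form:
  V1 = 7.66·(cos(-70.6°) + j·sin(-70.6°)) = 2.544 - j7.225 V
  V2 = 176·(cos(-83.2°) + j·sin(-83.2°)) = 20.84 - j174.8 V
  V3 = 30.7·(cos(-5.0°) + j·sin(-5.0°)) = 30.58 - j2.676 V
Step 2 — Sum components: V_total = 53.97 - j184.7 V.
Step 3 — Convert to polar: |V_total| = 192.4 V, ∠V_total = -73.7°.

V_total = 192.4∠-73.7° V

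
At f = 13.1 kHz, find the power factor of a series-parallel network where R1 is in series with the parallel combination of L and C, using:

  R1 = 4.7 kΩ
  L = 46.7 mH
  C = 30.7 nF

Step 1 — Angular frequency: ω = 2π·f = 2π·1.31e+04 = 8.231e+04 rad/s.
Step 2 — Component impedances:
  R1: Z = R = 4700 Ω
  L: Z = jωL = j·8.231e+04·0.0467 = 0 + j3844 Ω
  C: Z = 1/(jωC) = -j/(ω·C) = 0 - j395.7 Ω
Step 3 — Parallel branch: L || C = 1/(1/L + 1/C) = 0 - j441.2 Ω.
Step 4 — Series with R1: Z_total = R1 + (L || C) = 4700 - j441.2 Ω = 4721∠-5.4° Ω.
Step 5 — Power factor: PF = cos(φ) = Re(Z)/|Z| = 4700/4721 = 0.9956.
Step 6 — Type: Im(Z) = -441.2 ⇒ leading (phase φ = -5.4°).

PF = 0.9956 (leading, φ = -5.4°)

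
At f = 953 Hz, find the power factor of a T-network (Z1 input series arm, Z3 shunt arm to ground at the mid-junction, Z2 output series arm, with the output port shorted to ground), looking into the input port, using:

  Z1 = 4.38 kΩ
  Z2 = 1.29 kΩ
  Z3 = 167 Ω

Step 1 — Angular frequency: ω = 2π·f = 2π·953 = 5988 rad/s.
Step 2 — Component impedances:
  Z1: Z = R = 4380 Ω
  Z2: Z = R = 1290 Ω
  Z3: Z = R = 167 Ω
Step 3 — With the output port shorted to ground, the output series arm Z2 runs from the junction to ground; the shunt arm Z3 also runs from the junction to ground. They appear in parallel: Z3 || Z2 = 147.9 Ω.
Step 4 — Series with input arm Z1: Z_in = Z1 + (Z3 || Z2) = 4528 Ω = 4528∠0.0° Ω.
Step 5 — Power factor: PF = cos(φ) = Re(Z)/|Z| = 4528/4528 = 1.
Step 6 — Type: Im(Z) = 0 ⇒ unity (phase φ = 0.0°).

PF = 1 (unity, φ = 0.0°)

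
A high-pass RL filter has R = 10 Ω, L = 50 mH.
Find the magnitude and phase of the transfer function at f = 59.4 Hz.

Step 1 — Angular frequency: ω = 2π·59.4 = 373.2 rad/s.
Step 2 — Transfer function: H(jω) = jωL/(R + jωL).
Step 3 — Numerator jωL = j·18.66; denominator R + jωL = 10 + j18.66.
Step 4 — H = 0.7769 + j0.4163.
Step 5 — Magnitude: |H| = 0.8814 (-1.1 dB); phase: φ = 28.2°.

|H| = 0.8814 (-1.1 dB), φ = 28.2°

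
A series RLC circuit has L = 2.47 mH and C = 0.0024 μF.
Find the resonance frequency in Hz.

Step 1 — Resonance condition Im(Z)=0 gives ω₀ = 1/√(LC).
Step 2 — ω₀ = 1/√(0.00247·2.4e-09) = 4.107e+05 rad/s.
Step 3 — f₀ = ω₀/(2π) = 6.537e+04 Hz.

f₀ = 6.537e+04 Hz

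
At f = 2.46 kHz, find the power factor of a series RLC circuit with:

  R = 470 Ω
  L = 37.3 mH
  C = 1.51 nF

Step 1 — Angular frequency: ω = 2π·f = 2π·2460 = 1.546e+04 rad/s.
Step 2 — Component impedances:
  R: Z = R = 470 Ω
  L: Z = jωL = j·1.546e+04·0.0373 = 0 + j576.5 Ω
  C: Z = 1/(jωC) = -j/(ω·C) = 0 - j4.285e+04 Ω
Step 3 — Series combination: Z_total = R + L + C = 470 - j4.227e+04 Ω = 4.227e+04∠-89.4° Ω.
Step 4 — Power factor: PF = cos(φ) = Re(Z)/|Z| = 470/4.227e+04 = 0.01112.
Step 5 — Type: Im(Z) = -4.227e+04 ⇒ leading (phase φ = -89.4°).

PF = 0.01112 (leading, φ = -89.4°)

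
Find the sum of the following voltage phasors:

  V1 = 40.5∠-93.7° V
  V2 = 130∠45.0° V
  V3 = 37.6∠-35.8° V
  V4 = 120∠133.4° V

Step 1 — Convert each phasor to rectangular form:
  V1 = 40.5·(cos(-93.7°) + j·sin(-93.7°)) = -2.614 - j40.42 V
  V2 = 130·(cos(45.0°) + j·sin(45.0°)) = 91.92 + j91.92 V
  V3 = 37.6·(cos(-35.8°) + j·sin(-35.8°)) = 30.5 - j21.99 V
  V4 = 120·(cos(133.4°) + j·sin(133.4°)) = -82.45 + j87.19 V
Step 2 — Sum components: V_total = 37.36 + j116.7 V.
Step 3 — Convert to polar: |V_total| = 122.5 V, ∠V_total = 72.3°.

V_total = 122.5∠72.3° V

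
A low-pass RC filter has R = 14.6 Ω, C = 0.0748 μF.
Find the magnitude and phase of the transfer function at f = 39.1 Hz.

Step 1 — Angular frequency: ω = 2π·39.1 = 245.7 rad/s.
Step 2 — Transfer function: H(jω) = 1/(1 + jωRC).
Step 3 — Denominator: 1 + jωRC = 1 + j·245.7·14.6·7.48e-08 = 1 + j0.0002683.
Step 4 — H = 1 - j0.0002683.
Step 5 — Magnitude: |H| = 1 (-0.0 dB); phase: φ = -0.0°.

|H| = 1 (-0.0 dB), φ = -0.0°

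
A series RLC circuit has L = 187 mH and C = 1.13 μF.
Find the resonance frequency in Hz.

Step 1 — Resonance condition Im(Z)=0 gives ω₀ = 1/√(LC).
Step 2 — ω₀ = 1/√(0.187·1.13e-06) = 2175 rad/s.
Step 3 — f₀ = ω₀/(2π) = 346.2 Hz.

f₀ = 346.2 Hz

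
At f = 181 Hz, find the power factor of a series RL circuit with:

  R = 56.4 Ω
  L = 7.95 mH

Step 1 — Angular frequency: ω = 2π·f = 2π·181 = 1137 rad/s.
Step 2 — Component impedances:
  R: Z = R = 56.4 Ω
  L: Z = jωL = j·1137·0.00795 = 0 + j9.041 Ω
Step 3 — Series combination: Z_total = R + L = 56.4 + j9.041 Ω = 57.12∠9.1° Ω.
Step 4 — Power factor: PF = cos(φ) = Re(Z)/|Z| = 56.4/57.12 = 0.9874.
Step 5 — Type: Im(Z) = 9.041 ⇒ lagging (phase φ = 9.1°).

PF = 0.9874 (lagging, φ = 9.1°)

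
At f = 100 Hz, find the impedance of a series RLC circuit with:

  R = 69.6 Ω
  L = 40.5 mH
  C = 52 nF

Step 1 — Angular frequency: ω = 2π·f = 2π·100 = 628.3 rad/s.
Step 2 — Component impedances:
  R: Z = R = 69.6 Ω
  L: Z = jωL = j·628.3·0.0405 = 0 + j25.45 Ω
  C: Z = 1/(jωC) = -j/(ω·C) = 0 - j3.061e+04 Ω
Step 3 — Series combination: Z_total = R + L + C = 69.6 - j3.058e+04 Ω = 3.058e+04∠-89.9° Ω.

Z = 69.6 - j3.058e+04 Ω = 3.058e+04∠-89.9° Ω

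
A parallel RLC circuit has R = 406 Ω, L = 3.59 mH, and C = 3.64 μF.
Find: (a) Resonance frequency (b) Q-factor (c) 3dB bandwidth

Step 1 — Resonance: ω₀ = 1/√(LC) = 1/√(0.00359·3.64e-06) = 8748 rad/s.
Step 2 — f₀ = ω₀/(2π) = 1392 Hz.
Step 3 — Parallel Q: Q = R/(ω₀L) = 406/(8748·0.00359) = 12.93.
Step 4 — Bandwidth: Δω = ω₀/Q = 676.7 rad/s; BW = Δω/(2π) = 107.7 Hz.

(a) f₀ = 1392 Hz  (b) Q = 12.93  (c) BW = 107.7 Hz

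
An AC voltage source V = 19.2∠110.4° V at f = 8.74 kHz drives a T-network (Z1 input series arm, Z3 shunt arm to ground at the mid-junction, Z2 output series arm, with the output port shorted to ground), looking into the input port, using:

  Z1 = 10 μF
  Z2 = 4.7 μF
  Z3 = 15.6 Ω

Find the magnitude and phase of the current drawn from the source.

Step 1 — Angular frequency: ω = 2π·f = 2π·8740 = 5.492e+04 rad/s.
Step 2 — Component impedances:
  Z1: Z = 1/(jωC) = -j/(ω·C) = 0 - j1.821 Ω
  Z2: Z = 1/(jωC) = -j/(ω·C) = 0 - j3.874 Ω
  Z3: Z = R = 15.6 Ω
Step 3 — With the output port shorted to ground, the output series arm Z2 runs from the junction to ground; the shunt arm Z3 also runs from the junction to ground. They appear in parallel: Z3 || Z2 = 0.9064 - j3.649 Ω.
Step 4 — Series with input arm Z1: Z_in = Z1 + (Z3 || Z2) = 0.9064 - j5.47 Ω = 5.545∠-80.6° Ω.
Step 5 — Source phasor: V = 19.2∠110.4° V = -6.693 + j18 V.
Step 6 — Ohm's law: I = V / Z_total = (-6.693 + j18) / (0.9064 - j5.47) = -3.399 - j0.6602 A.
Step 7 — Convert to polar: |I| = 3.463 A, ∠I = -169.0°.

I = 3.463∠-169.0° A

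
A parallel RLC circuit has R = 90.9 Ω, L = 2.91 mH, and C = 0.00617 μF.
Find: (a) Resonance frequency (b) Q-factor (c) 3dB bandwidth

Step 1 — Resonance: ω₀ = 1/√(LC) = 1/√(0.00291·6.17e-09) = 2.36e+05 rad/s.
Step 2 — f₀ = ω₀/(2π) = 3.756e+04 Hz.
Step 3 — Parallel Q: Q = R/(ω₀L) = 90.9/(2.36e+05·0.00291) = 0.1324.
Step 4 — Bandwidth: Δω = ω₀/Q = 1.783e+06 rad/s; BW = Δω/(2π) = 2.838e+05 Hz.

(a) f₀ = 3.756e+04 Hz  (b) Q = 0.1324  (c) BW = 2.838e+05 Hz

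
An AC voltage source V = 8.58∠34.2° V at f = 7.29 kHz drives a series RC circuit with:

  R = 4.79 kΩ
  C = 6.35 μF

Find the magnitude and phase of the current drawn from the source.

Step 1 — Angular frequency: ω = 2π·f = 2π·7290 = 4.58e+04 rad/s.
Step 2 — Component impedances:
  R: Z = R = 4790 Ω
  C: Z = 1/(jωC) = -j/(ω·C) = 0 - j3.438 Ω
Step 3 — Series combination: Z_total = R + C = 4790 - j3.438 Ω = 4790∠-0.0° Ω.
Step 4 — Source phasor: V = 8.58∠34.2° V = 7.096 + j4.823 V.
Step 5 — Ohm's law: I = V / Z_total = (7.096 + j4.823) / (4790 - j3.438) = 0.001481 + j0.001008 A.
Step 6 — Convert to polar: |I| = 0.001791 A, ∠I = 34.2°.

I = 0.001791∠34.2° A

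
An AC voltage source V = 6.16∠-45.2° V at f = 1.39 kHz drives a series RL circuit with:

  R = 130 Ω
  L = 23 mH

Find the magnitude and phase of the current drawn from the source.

Step 1 — Angular frequency: ω = 2π·f = 2π·1390 = 8734 rad/s.
Step 2 — Component impedances:
  R: Z = R = 130 Ω
  L: Z = jωL = j·8734·0.023 = 0 + j200.9 Ω
Step 3 — Series combination: Z_total = R + L = 130 + j200.9 Ω = 239.3∠57.1° Ω.
Step 4 — Source phasor: V = 6.16∠-45.2° V = 4.341 - j4.371 V.
Step 5 — Ohm's law: I = V / Z_total = (4.341 - j4.371) / (130 + j200.9) = -0.00548 - j0.02515 A.
Step 6 — Convert to polar: |I| = 0.02574 A, ∠I = -102.3°.

I = 0.02574∠-102.3° A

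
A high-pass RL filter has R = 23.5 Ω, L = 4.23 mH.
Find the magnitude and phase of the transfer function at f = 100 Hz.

Step 1 — Angular frequency: ω = 2π·100 = 628.3 rad/s.
Step 2 — Transfer function: H(jω) = jωL/(R + jωL).
Step 3 — Numerator jωL = j·2.658; denominator R + jωL = 23.5 + j2.658.
Step 4 — H = 0.01263 + j0.1117.
Step 5 — Magnitude: |H| = 0.1124 (-19.0 dB); phase: φ = 83.5°.

|H| = 0.1124 (-19.0 dB), φ = 83.5°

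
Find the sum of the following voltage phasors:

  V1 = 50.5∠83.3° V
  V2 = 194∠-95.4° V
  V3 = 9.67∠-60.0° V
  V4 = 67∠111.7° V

Step 1 — Convert each phasor to rectangular form:
  V1 = 50.5·(cos(83.3°) + j·sin(83.3°)) = 5.892 + j50.16 V
  V2 = 194·(cos(-95.4°) + j·sin(-95.4°)) = -18.26 - j193.1 V
  V3 = 9.67·(cos(-60.0°) + j·sin(-60.0°)) = 4.835 - j8.374 V
  V4 = 67·(cos(111.7°) + j·sin(111.7°)) = -24.77 + j62.25 V
Step 2 — Sum components: V_total = -32.3 - j89.11 V.
Step 3 — Convert to polar: |V_total| = 94.78 V, ∠V_total = -109.9°.

V_total = 94.78∠-109.9° V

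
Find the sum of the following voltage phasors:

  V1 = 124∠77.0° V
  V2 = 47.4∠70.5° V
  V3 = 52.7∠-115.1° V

Step 1 — Convert each phasor to rectangular form:
  V1 = 124·(cos(77.0°) + j·sin(77.0°)) = 27.89 + j120.8 V
  V2 = 47.4·(cos(70.5°) + j·sin(70.5°)) = 15.82 + j44.68 V
  V3 = 52.7·(cos(-115.1°) + j·sin(-115.1°)) = -22.36 - j47.72 V
Step 2 — Sum components: V_total = 21.36 + j117.8 V.
Step 3 — Convert to polar: |V_total| = 119.7 V, ∠V_total = 79.7°.

V_total = 119.7∠79.7° V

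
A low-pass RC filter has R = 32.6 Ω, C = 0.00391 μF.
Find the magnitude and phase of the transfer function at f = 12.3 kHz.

Step 1 — Angular frequency: ω = 2π·1.23e+04 = 7.728e+04 rad/s.
Step 2 — Transfer function: H(jω) = 1/(1 + jωRC).
Step 3 — Denominator: 1 + jωRC = 1 + j·7.728e+04·32.6·3.91e-09 = 1 + j0.009851.
Step 4 — H = 0.9999 - j0.00985.
Step 5 — Magnitude: |H| = 1 (-0.0 dB); phase: φ = -0.6°.

|H| = 1 (-0.0 dB), φ = -0.6°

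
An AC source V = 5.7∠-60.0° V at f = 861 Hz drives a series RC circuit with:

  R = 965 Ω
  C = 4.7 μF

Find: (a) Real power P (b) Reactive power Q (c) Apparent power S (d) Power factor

Step 1 — Angular frequency: ω = 2π·f = 2π·861 = 5410 rad/s.
Step 2 — Component impedances:
  R: Z = R = 965 Ω
  C: Z = 1/(jωC) = -j/(ω·C) = 0 - j39.33 Ω
Step 3 — Series combination: Z_total = R + C = 965 - j39.33 Ω = 965.8∠-2.3° Ω.
Step 4 — Source phasor: V = 5.7∠-60.0° V = 2.85 - j4.936 V.
Step 5 — Current: I = V / Z = 0.003157 - j0.004987 A = 0.005902∠-57.7° A.
Step 6 — Complex power: S = V·I* = 0.03361 - j0.00137 VA.
Step 7 — Real power: P = Re(S) = 0.03361 W.
Step 8 — Reactive power: Q = Im(S) = -0.00137 VAR.
Step 9 — Apparent power: |S| = 0.03364 VA.
Step 10 — Power factor: PF = P/|S| = 0.9992 (leading).

(a) P = 0.03361 W  (b) Q = -0.00137 VAR  (c) S = 0.03364 VA  (d) PF = 0.9992 (leading)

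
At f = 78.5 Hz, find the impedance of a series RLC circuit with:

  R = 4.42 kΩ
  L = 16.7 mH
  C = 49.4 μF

Step 1 — Angular frequency: ω = 2π·f = 2π·78.5 = 493.2 rad/s.
Step 2 — Component impedances:
  R: Z = R = 4420 Ω
  L: Z = jωL = j·493.2·0.0167 = 0 + j8.237 Ω
  C: Z = 1/(jωC) = -j/(ω·C) = 0 - j41.04 Ω
Step 3 — Series combination: Z_total = R + L + C = 4420 - j32.8 Ω = 4420∠-0.4° Ω.

Z = 4420 - j32.8 Ω = 4420∠-0.4° Ω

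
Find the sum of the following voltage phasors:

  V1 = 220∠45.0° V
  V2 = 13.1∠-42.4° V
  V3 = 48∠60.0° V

Step 1 — Convert each phasor to rectangular form:
  V1 = 220·(cos(45.0°) + j·sin(45.0°)) = 155.6 + j155.6 V
  V2 = 13.1·(cos(-42.4°) + j·sin(-42.4°)) = 9.674 - j8.833 V
  V3 = 48·(cos(60.0°) + j·sin(60.0°)) = 24 + j41.57 V
Step 2 — Sum components: V_total = 189.2 + j188.3 V.
Step 3 — Convert to polar: |V_total| = 267 V, ∠V_total = 44.9°.

V_total = 267∠44.9° V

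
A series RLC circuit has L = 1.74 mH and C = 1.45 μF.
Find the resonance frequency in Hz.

Step 1 — Resonance condition Im(Z)=0 gives ω₀ = 1/√(LC).
Step 2 — ω₀ = 1/√(0.00174·1.45e-06) = 1.991e+04 rad/s.
Step 3 — f₀ = ω₀/(2π) = 3169 Hz.

f₀ = 3169 Hz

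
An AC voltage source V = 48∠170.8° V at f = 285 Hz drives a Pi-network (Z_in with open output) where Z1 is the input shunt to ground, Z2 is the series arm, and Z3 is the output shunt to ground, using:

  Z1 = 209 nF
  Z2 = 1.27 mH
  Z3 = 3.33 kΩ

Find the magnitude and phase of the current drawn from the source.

Step 1 — Angular frequency: ω = 2π·f = 2π·285 = 1791 rad/s.
Step 2 — Component impedances:
  Z1: Z = 1/(jωC) = -j/(ω·C) = 0 - j2672 Ω
  Z2: Z = jωL = j·1791·0.00127 = 0 + j2.274 Ω
  Z3: Z = R = 3330 Ω
Step 3 — With open output, the series arm Z2 and the output shunt Z3 appear in series to ground: Z2 + Z3 = 3330 + j2.274 Ω.
Step 4 — Parallel with input shunt Z1: Z_in = Z1 || (Z2 + Z3) = 1305 - j1626 Ω = 2085∠-51.2° Ω.
Step 5 — Source phasor: V = 48∠170.8° V = -47.38 + j7.674 V.
Step 6 — Ohm's law: I = V / Z_total = (-47.38 + j7.674) / (1305 - j1626) = -0.0171 - j0.01542 A.
Step 7 — Convert to polar: |I| = 0.02302 A, ∠I = -138.0°.

I = 0.02302∠-138.0° A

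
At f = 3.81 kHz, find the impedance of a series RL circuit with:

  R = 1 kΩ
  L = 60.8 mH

Step 1 — Angular frequency: ω = 2π·f = 2π·3810 = 2.394e+04 rad/s.
Step 2 — Component impedances:
  R: Z = R = 1000 Ω
  L: Z = jωL = j·2.394e+04·0.0608 = 0 + j1455 Ω
Step 3 — Series combination: Z_total = R + L = 1000 + j1455 Ω = 1766∠55.5° Ω.

Z = 1000 + j1455 Ω = 1766∠55.5° Ω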